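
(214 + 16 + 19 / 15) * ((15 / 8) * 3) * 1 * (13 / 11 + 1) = 31221 / 11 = 2838.27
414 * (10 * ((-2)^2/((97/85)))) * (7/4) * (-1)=-25394.85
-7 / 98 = -1 / 14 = -0.07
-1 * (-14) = 14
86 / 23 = 3.74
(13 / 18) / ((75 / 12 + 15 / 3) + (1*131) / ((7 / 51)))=182 / 243351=0.00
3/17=0.18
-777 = -777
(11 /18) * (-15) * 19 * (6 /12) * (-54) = 9405 /2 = 4702.50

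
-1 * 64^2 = -4096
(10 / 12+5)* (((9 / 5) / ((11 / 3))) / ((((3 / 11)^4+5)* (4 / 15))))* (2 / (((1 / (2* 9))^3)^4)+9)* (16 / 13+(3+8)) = 462708039313499779235205 / 7621744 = 60708945264167857.02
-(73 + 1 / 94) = -6863 / 94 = -73.01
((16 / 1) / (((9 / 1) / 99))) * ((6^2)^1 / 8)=792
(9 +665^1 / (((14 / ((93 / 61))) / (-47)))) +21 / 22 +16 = -2266432 / 671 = -3377.69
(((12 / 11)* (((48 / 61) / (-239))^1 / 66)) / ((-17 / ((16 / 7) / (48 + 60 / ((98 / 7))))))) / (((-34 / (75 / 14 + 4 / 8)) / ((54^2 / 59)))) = -15303168 / 12843720193843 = -0.00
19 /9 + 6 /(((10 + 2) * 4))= 161 /72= 2.24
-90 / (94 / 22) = -990 / 47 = -21.06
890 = 890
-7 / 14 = -1 / 2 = -0.50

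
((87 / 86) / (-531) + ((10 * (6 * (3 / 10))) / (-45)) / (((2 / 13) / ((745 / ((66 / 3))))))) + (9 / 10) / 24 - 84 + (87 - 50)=-904252837 / 6697680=-135.01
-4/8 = -1/2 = -0.50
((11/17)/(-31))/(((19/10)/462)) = -50820/10013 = -5.08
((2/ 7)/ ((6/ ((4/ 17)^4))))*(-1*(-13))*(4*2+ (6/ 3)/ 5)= 6656/ 417605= 0.02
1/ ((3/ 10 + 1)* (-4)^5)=-5/ 6656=-0.00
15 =15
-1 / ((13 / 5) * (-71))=5 / 923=0.01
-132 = -132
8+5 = 13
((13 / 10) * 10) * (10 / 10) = 13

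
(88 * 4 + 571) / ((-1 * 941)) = -923 / 941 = -0.98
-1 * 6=-6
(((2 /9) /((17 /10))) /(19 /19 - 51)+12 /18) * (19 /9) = 9652 /6885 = 1.40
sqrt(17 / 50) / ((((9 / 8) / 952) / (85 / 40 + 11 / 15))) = 163268 * sqrt(34) / 675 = 1410.38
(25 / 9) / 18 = 25 / 162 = 0.15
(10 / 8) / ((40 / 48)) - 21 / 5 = -27 / 10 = -2.70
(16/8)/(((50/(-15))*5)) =-0.12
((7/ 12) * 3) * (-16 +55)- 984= -3663/ 4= -915.75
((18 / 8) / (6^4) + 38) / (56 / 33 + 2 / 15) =1203895 / 57984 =20.76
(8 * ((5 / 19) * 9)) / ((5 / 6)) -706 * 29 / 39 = -372158 / 741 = -502.24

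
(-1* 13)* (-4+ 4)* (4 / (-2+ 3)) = 0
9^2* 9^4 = 531441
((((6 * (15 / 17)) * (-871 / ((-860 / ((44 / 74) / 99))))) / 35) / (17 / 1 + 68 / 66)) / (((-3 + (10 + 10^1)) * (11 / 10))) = 5226 / 1915062835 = 0.00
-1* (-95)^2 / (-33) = 9025 / 33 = 273.48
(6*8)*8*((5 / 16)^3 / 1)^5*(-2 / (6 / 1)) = -30517578125 / 9007199254740992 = -0.00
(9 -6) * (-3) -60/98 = -471/49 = -9.61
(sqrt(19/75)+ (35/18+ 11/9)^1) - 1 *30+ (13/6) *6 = -83/6+ sqrt(57)/15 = -13.33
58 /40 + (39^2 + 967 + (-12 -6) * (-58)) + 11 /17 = 1201593 /340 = 3534.10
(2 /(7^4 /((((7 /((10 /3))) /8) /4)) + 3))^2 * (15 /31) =540 /373526234191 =0.00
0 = 0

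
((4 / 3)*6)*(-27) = -216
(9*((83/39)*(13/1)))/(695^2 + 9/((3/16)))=249/483073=0.00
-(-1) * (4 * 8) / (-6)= -5.33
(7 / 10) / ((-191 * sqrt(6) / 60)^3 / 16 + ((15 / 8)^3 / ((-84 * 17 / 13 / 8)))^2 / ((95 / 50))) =-277686243787964677383782400 * sqrt(6) / 28792403280416218762445602757- 2784460380156000000000000 / 28792403280416218762445602757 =-0.02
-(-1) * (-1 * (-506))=506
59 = 59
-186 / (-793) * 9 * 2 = 3348 / 793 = 4.22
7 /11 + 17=194 /11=17.64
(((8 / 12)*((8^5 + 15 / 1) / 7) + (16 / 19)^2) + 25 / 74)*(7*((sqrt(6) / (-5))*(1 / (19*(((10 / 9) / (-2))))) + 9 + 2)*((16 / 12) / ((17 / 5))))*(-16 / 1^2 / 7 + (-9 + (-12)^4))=508369876321058*sqrt(6) / 151000885 + 27960343197658190 / 14305347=1962784541.12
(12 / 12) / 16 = 1 / 16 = 0.06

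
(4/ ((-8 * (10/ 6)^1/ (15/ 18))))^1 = -1/ 4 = -0.25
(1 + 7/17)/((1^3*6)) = 4/17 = 0.24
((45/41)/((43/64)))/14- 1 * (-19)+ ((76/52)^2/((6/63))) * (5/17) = 1823376179/70911386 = 25.71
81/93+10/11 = 607/341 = 1.78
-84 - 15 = -99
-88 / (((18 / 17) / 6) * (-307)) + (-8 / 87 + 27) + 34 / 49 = 38249585 / 1308741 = 29.23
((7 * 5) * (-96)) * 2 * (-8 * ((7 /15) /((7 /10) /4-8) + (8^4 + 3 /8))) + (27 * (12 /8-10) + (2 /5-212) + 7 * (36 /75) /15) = 17232017261453 /78250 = 220217472.99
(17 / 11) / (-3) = -17 / 33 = -0.52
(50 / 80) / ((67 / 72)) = 45 / 67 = 0.67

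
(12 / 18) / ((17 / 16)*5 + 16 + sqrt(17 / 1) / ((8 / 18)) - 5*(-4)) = 21152 / 1244667 - 384*sqrt(17) / 414889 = 0.01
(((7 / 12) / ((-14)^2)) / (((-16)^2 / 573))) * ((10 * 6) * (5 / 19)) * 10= 1.05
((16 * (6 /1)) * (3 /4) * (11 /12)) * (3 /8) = 24.75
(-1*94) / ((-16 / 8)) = 47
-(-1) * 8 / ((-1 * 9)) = -8 / 9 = -0.89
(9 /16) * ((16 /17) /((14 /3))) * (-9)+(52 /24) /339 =-122792 /121023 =-1.01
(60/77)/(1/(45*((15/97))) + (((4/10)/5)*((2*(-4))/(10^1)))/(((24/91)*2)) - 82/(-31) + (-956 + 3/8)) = -0.00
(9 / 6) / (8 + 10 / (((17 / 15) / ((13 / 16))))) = 204 / 2063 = 0.10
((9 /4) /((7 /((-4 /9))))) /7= -1 /49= -0.02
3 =3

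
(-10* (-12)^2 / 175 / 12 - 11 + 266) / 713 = 387 / 1085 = 0.36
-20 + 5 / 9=-175 / 9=-19.44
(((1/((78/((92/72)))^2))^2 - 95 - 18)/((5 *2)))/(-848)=439083254328287/32950672558202880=0.01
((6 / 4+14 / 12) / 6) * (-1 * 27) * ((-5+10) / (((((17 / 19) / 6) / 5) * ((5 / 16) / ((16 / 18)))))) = -97280 / 17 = -5722.35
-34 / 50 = -17 / 25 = -0.68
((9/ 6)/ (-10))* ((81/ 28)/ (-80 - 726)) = 243/ 451360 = 0.00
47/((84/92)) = 1081/21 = 51.48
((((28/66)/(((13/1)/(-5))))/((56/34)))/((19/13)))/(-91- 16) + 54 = 7245697/134178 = 54.00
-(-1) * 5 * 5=25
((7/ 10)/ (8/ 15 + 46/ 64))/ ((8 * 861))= 2/ 24641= 0.00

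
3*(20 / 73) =60 / 73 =0.82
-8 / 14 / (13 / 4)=-0.18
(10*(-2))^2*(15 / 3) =2000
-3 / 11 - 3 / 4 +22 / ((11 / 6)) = 483 / 44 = 10.98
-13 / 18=-0.72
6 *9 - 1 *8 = 46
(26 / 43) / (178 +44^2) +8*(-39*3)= -42542123 / 45451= -936.00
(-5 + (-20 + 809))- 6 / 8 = 3133 / 4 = 783.25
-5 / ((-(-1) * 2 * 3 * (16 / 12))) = -5 / 8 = -0.62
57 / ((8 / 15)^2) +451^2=13030489 / 64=203601.39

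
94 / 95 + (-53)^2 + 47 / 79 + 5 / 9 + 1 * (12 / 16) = 759716431 / 270180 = 2811.89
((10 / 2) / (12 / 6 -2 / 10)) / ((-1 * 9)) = -0.31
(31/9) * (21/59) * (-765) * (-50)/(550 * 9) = 18445/1947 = 9.47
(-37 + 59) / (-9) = -22 / 9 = -2.44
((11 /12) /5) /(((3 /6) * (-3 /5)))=-11 /18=-0.61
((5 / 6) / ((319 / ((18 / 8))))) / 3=5 / 2552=0.00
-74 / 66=-37 / 33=-1.12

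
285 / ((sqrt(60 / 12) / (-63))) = -3591 * sqrt(5) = -8029.72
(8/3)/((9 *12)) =2/81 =0.02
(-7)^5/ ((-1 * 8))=2100.88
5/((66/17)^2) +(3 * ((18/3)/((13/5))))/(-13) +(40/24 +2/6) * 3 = 4269149/736164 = 5.80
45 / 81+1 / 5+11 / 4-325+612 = 52291 / 180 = 290.51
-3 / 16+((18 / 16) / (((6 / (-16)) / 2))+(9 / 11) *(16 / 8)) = -801 / 176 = -4.55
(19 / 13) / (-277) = -19 / 3601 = -0.01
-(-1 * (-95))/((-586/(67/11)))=6365/6446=0.99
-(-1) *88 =88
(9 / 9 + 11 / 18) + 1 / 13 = 395 / 234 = 1.69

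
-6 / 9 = -2 / 3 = -0.67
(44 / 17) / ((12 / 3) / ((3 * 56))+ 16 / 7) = 1848 / 1649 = 1.12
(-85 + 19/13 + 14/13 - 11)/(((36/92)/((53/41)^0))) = -3105/13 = -238.85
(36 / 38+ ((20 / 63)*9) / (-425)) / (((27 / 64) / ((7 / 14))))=340288 / 305235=1.11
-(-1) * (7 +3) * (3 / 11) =30 / 11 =2.73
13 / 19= 0.68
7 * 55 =385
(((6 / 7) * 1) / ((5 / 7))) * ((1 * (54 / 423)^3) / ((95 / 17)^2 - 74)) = -374544 / 6416780515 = -0.00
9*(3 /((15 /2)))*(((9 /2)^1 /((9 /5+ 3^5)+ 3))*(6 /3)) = 0.13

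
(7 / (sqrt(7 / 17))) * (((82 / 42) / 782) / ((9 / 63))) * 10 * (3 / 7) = 205 * sqrt(119) / 2737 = 0.82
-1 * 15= -15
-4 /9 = -0.44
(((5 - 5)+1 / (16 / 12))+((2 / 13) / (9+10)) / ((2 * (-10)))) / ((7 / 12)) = 1587 / 1235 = 1.29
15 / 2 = 7.50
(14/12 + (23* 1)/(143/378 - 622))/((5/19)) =1592647/371010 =4.29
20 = 20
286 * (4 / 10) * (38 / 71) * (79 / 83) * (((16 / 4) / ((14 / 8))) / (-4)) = -6868576 / 206255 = -33.30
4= 4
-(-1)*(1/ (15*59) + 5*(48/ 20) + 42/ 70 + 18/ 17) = 205514/ 15045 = 13.66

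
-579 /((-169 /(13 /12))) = 193 /52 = 3.71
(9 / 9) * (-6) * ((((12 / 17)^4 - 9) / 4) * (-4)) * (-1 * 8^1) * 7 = 245600208 / 83521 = 2940.58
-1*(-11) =11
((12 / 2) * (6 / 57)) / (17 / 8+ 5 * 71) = 96 / 54283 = 0.00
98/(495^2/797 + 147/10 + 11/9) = 7029540/23194351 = 0.30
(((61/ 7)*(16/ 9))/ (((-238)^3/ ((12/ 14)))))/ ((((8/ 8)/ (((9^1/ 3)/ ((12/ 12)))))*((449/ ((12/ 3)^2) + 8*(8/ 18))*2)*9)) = -1952/ 375953917423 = -0.00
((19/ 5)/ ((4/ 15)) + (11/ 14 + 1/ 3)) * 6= 1291/ 14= 92.21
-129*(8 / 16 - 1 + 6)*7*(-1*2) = 9933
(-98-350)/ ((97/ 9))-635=-65627/ 97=-676.57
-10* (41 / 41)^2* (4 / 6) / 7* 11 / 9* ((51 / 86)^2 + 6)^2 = -1926605065 / 41025612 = -46.96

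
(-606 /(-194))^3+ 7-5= 29643473 /912673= 32.48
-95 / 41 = -2.32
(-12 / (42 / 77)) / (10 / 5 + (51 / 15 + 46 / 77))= -8470 / 2309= -3.67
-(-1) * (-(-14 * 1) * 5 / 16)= 35 / 8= 4.38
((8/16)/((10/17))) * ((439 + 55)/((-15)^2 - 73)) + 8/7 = 2187/560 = 3.91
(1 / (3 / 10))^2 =100 / 9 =11.11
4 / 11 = 0.36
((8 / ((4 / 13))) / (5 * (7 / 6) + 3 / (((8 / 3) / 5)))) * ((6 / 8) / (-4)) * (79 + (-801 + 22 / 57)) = 1604148 / 5225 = 307.01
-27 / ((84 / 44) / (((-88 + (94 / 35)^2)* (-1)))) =-9797436 / 8575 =-1142.56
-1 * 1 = -1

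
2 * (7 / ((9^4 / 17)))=238 / 6561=0.04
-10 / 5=-2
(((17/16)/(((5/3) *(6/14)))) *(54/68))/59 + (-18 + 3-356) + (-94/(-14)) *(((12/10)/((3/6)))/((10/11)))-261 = -202949609/330400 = -614.25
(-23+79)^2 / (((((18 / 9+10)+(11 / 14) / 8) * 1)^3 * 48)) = 275365888 / 7463441625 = 0.04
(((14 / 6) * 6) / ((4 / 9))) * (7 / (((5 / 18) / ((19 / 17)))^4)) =3016567293768 / 52200625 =57787.95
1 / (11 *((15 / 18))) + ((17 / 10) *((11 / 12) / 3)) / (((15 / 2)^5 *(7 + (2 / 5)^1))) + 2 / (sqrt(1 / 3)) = 303454478 / 2781590625 + 2 *sqrt(3) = 3.57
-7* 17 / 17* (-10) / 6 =35 / 3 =11.67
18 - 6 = 12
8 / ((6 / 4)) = 16 / 3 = 5.33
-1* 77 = -77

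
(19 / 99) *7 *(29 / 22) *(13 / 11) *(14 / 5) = 350987 / 59895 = 5.86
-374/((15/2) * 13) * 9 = -2244/65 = -34.52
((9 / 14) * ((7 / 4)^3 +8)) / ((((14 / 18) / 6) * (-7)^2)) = 207765 / 153664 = 1.35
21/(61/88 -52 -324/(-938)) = -288904/701093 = -0.41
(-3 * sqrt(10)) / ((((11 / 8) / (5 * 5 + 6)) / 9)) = -6696 * sqrt(10) / 11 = -1924.96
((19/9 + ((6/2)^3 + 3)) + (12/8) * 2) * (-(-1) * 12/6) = 632/9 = 70.22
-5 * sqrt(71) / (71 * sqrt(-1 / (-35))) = -5 * sqrt(2485) / 71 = -3.51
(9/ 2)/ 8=9/ 16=0.56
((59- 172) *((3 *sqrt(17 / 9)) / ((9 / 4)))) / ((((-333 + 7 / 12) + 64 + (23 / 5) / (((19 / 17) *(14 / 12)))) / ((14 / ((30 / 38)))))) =63963424 *sqrt(17) / 19024317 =13.86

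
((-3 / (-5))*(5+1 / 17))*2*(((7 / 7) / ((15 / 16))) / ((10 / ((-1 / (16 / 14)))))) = -1204 / 2125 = -0.57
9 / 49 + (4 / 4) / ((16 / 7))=0.62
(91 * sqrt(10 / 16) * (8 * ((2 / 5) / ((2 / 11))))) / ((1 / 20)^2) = 160160 * sqrt(10) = 506470.39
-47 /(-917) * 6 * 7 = 282 /131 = 2.15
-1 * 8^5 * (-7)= 229376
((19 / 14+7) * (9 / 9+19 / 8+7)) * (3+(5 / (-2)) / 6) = 100347 / 448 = 223.99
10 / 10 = 1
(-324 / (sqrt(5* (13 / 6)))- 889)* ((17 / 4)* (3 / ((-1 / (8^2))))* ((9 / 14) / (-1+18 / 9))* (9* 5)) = 10707552* sqrt(390) / 91+20985480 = 23309185.59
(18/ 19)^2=0.90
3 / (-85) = -3 / 85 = -0.04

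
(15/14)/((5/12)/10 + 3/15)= 900/203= 4.43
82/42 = 1.95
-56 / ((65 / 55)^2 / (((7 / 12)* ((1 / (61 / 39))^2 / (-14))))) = 2541 / 3721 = 0.68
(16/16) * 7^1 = 7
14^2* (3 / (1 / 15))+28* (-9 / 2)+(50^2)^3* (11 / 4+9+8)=308593758694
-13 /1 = -13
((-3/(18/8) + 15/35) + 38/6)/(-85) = -0.06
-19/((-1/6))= 114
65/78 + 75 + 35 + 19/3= 703/6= 117.17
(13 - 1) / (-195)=-4 / 65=-0.06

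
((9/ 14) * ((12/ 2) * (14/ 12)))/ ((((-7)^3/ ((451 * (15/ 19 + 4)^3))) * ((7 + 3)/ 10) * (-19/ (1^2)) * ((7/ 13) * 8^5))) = 115929099/ 59785019392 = 0.00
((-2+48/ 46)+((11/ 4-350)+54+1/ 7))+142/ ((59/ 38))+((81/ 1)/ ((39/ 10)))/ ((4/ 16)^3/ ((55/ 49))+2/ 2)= -321062868543/ 1762900412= -182.12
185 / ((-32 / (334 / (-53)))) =30895 / 848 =36.43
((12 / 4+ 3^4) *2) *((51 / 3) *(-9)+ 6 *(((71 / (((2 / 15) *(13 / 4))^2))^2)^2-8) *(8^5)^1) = 675098403694685169.79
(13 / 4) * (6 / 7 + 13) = 1261 / 28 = 45.04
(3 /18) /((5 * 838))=1 /25140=0.00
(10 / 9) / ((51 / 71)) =710 / 459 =1.55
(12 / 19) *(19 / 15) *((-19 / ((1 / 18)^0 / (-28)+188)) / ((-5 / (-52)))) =-5824 / 6925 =-0.84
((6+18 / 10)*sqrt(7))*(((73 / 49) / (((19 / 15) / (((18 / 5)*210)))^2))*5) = 7471666800*sqrt(7) / 361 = 54759479.87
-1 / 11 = -0.09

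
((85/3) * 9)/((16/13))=3315/16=207.19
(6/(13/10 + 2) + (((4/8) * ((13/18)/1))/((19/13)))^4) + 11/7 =3.39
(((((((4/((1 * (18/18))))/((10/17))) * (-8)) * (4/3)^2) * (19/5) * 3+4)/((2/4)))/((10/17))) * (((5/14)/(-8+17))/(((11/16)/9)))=-11204768/5775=-1940.22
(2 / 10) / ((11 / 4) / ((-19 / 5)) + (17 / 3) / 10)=-1.27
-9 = -9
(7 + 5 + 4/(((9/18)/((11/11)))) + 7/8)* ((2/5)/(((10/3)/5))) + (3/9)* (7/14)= 1523/120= 12.69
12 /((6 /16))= 32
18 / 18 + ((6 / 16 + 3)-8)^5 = -69311189 / 32768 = -2115.21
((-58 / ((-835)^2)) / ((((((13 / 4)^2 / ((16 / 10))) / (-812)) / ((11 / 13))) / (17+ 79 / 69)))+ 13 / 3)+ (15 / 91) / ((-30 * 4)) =44283710425397 / 9864813413000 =4.49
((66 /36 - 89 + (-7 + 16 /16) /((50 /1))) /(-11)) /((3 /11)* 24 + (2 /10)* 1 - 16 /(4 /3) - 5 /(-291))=-1270021 /838240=-1.52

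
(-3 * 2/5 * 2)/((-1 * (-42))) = -2/35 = -0.06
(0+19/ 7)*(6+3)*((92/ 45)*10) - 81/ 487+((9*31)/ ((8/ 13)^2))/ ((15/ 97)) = 5741822741/ 1090880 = 5263.48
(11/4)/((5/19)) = 209/20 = 10.45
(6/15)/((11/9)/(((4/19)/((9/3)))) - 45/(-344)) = 2064/90545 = 0.02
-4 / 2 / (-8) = 1 / 4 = 0.25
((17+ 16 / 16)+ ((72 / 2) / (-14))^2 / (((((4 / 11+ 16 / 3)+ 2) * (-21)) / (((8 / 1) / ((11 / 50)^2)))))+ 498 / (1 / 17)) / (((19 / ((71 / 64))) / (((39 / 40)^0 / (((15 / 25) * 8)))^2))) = 600844417175 / 27968252928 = 21.48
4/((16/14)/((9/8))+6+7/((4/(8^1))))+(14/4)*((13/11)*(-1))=-28735/7282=-3.95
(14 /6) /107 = 7 /321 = 0.02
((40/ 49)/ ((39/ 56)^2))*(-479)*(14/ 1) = -17167360/ 1521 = -11286.89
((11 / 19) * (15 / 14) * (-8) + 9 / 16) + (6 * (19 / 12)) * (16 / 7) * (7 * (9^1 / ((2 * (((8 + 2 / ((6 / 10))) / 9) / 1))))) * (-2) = -39459075 / 36176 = -1090.75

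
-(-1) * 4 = 4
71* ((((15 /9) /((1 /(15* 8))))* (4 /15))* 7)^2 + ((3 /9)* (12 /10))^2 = 2226560036 /225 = 9895822.38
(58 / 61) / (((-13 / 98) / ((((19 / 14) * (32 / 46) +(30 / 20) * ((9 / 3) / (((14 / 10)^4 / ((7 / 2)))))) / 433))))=-4615843 / 55282409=-0.08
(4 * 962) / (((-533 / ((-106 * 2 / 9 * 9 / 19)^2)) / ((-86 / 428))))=286023616 / 1583707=180.60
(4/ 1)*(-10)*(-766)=30640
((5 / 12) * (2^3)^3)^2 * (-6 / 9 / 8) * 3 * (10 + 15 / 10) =-1177600 / 9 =-130844.44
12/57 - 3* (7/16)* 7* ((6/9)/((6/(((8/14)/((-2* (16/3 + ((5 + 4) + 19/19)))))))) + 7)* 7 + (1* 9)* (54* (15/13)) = 110.93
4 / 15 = 0.27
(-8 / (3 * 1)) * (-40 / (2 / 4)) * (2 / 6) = 71.11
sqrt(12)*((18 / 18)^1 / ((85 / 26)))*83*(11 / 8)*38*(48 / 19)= 569712*sqrt(3) / 85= 11609.06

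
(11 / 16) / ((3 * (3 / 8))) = 11 / 18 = 0.61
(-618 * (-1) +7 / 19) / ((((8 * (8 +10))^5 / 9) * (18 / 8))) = 11749 / 294107480064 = 0.00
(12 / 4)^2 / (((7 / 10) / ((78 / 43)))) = 23.32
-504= -504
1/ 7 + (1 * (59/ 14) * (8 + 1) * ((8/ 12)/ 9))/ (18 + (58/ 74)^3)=5796956/ 19659003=0.29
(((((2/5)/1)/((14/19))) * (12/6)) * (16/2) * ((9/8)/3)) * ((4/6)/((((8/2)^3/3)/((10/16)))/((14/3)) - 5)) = 0.94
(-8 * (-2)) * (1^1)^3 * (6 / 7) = 96 / 7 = 13.71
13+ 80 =93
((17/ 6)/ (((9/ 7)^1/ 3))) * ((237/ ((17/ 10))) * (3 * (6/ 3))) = 5530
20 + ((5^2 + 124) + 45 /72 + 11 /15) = 20443 /120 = 170.36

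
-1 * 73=-73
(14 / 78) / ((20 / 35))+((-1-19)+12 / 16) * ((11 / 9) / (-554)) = 92449 / 259272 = 0.36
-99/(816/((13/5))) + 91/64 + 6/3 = 16899/5440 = 3.11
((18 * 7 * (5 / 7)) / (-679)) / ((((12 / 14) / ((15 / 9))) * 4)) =-25 / 388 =-0.06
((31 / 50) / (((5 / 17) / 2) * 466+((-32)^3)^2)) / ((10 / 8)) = 1054 / 2281701521625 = 0.00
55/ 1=55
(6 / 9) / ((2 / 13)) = 13 / 3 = 4.33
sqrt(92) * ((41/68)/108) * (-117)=-533 * sqrt(23)/408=-6.27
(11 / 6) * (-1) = -11 / 6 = -1.83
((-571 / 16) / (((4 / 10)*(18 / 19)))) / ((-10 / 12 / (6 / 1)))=10849 / 16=678.06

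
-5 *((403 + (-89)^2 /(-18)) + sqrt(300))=3335 /18 -50 *sqrt(3)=98.68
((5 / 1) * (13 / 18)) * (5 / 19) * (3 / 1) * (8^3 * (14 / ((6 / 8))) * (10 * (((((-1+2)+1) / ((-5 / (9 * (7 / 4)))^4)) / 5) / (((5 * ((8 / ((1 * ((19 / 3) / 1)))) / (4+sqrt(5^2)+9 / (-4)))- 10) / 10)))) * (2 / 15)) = -30581748288 / 19375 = -1578412.81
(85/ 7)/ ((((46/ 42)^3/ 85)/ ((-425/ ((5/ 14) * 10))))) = -1137482325/ 12167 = -93489.14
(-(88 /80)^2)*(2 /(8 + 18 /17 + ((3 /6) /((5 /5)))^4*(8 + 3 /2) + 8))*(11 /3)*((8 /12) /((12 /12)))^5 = -1053184 /15910425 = -0.07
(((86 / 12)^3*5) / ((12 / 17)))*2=6758095 / 1296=5214.58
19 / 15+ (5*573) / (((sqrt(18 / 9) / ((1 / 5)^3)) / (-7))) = 19 / 15-4011*sqrt(2) / 50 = -112.18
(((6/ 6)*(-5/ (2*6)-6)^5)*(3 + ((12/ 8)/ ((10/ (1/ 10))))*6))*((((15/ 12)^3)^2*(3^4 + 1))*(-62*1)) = 221470771465838125/ 339738624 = 651885761.05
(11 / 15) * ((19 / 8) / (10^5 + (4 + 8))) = 19 / 1091040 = 0.00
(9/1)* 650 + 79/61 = 356929/61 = 5851.30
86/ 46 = 43/ 23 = 1.87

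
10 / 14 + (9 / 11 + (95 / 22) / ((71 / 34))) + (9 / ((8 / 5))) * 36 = 2253501 / 10934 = 206.10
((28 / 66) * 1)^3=2744 / 35937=0.08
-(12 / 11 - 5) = 43 / 11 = 3.91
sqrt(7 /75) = sqrt(21) /15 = 0.31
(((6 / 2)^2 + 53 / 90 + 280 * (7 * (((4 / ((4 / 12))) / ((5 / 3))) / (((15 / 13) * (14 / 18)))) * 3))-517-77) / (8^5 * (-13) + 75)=-4193099 / 38331810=-0.11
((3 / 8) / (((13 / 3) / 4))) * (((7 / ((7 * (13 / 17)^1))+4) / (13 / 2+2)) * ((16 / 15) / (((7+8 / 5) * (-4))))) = -828 / 123539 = -0.01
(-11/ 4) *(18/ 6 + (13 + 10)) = -143/ 2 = -71.50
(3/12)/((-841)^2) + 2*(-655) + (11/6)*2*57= -1101.00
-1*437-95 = -532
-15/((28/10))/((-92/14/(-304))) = -5700/23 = -247.83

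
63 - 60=3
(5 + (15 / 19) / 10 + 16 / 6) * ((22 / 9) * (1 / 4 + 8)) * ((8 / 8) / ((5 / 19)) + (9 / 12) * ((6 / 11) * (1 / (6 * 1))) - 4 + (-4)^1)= -981013 / 1520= -645.40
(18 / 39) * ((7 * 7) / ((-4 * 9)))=-0.63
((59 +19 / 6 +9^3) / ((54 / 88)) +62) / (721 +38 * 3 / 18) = 54728 / 29457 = 1.86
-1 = -1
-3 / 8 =-0.38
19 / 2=9.50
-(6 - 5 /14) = -79 /14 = -5.64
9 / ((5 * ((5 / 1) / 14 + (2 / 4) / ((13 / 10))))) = 182 / 75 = 2.43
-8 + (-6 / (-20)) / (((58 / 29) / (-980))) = -155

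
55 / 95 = 11 / 19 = 0.58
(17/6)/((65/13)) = 17/30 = 0.57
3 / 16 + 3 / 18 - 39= -1855 / 48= -38.65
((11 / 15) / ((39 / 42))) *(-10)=-308 / 39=-7.90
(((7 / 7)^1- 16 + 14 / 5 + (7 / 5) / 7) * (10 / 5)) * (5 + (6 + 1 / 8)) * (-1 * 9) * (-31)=-74493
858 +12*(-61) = 126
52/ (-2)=-26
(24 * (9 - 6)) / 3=24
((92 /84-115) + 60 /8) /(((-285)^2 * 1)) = -4469 /3411450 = -0.00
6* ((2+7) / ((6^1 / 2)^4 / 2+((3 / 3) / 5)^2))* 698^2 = 1315450800 / 2027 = 648964.38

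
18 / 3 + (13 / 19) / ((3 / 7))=433 / 57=7.60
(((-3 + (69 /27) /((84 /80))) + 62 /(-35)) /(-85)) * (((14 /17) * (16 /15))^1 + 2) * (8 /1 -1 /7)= 17835466 /28676025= 0.62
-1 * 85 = -85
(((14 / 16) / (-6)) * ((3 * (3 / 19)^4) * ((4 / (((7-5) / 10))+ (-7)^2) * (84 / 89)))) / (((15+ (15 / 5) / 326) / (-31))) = 197688519 / 5404933154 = 0.04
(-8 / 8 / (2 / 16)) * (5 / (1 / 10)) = -400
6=6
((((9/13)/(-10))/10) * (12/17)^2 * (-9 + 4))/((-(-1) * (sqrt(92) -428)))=-34668/859845805 -162 * sqrt(23)/859845805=-0.00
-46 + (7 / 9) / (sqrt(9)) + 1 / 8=-9853 / 216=-45.62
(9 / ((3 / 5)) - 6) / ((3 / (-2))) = -6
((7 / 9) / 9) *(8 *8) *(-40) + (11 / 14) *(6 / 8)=-1000847 / 4536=-220.65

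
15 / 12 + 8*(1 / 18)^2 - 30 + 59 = 9809 / 324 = 30.27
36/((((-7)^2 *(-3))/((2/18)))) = -4/147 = -0.03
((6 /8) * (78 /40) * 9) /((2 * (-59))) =-1053 /9440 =-0.11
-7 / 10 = -0.70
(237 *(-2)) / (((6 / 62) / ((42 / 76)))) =-51429 / 19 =-2706.79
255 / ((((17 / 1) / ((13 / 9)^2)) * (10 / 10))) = 31.30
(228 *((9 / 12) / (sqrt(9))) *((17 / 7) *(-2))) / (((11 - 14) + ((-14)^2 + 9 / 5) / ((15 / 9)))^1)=-8075 / 3374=-2.39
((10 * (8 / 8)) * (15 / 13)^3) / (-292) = -0.05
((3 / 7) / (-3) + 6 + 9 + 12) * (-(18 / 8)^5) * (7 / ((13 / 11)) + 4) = -358014087 / 23296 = -15368.05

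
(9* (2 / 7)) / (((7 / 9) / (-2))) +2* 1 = -226 / 49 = -4.61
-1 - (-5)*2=9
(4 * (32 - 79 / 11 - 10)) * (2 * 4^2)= 20864 / 11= 1896.73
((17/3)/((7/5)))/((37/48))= 1360/259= 5.25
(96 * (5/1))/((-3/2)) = -320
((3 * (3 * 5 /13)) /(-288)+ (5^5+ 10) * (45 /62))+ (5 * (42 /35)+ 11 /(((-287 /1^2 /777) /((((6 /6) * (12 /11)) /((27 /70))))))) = 3485158423 /1586208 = 2197.16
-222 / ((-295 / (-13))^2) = -37518 / 87025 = -0.43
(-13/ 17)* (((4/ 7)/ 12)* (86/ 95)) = -1118/ 33915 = -0.03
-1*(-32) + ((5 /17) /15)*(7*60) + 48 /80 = 3471 /85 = 40.84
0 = 0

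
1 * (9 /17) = 9 /17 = 0.53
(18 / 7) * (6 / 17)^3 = 3888 / 34391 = 0.11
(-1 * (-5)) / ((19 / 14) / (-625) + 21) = 43750 / 183731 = 0.24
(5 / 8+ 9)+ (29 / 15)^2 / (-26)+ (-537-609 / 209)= -2594133851 / 4890600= -530.43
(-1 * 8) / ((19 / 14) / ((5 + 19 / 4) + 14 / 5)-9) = 14056 / 15623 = 0.90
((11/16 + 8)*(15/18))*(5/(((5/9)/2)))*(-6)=-6255/8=-781.88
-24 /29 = -0.83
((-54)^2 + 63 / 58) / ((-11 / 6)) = -46143 / 29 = -1591.14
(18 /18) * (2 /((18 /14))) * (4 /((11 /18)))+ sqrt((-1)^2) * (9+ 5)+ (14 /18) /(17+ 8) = 59927 /2475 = 24.21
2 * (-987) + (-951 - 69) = -2994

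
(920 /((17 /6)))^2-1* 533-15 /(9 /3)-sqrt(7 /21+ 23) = 30314918 /289-sqrt(210) /3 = 104891.08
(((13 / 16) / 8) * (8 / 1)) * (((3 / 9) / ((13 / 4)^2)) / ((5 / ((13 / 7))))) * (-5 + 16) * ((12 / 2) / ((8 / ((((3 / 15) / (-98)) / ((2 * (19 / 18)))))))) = -99 / 1303400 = -0.00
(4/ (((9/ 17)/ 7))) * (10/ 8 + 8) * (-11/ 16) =-48433/ 144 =-336.34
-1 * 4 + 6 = 2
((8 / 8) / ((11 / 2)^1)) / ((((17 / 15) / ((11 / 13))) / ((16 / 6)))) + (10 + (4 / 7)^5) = 38714334 / 3714347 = 10.42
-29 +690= 661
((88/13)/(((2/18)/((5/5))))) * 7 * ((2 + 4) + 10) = 88704/13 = 6823.38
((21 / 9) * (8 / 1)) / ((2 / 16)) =448 / 3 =149.33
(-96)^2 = 9216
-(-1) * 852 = 852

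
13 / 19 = 0.68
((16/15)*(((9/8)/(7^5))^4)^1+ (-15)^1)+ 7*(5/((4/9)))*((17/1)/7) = 18001135276741267427787/102134100860943361280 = 176.25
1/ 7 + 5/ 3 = 38/ 21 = 1.81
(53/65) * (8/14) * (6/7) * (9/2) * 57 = 326268/3185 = 102.44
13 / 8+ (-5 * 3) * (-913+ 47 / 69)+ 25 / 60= 7555127 / 552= 13686.82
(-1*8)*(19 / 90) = -76 / 45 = -1.69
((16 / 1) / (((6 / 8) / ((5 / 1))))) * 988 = 316160 / 3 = 105386.67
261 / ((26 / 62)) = 622.38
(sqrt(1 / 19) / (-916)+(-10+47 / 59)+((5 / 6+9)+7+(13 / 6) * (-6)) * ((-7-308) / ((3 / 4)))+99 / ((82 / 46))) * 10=-37825100 / 2419-5 * sqrt(19) / 8702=-15636.67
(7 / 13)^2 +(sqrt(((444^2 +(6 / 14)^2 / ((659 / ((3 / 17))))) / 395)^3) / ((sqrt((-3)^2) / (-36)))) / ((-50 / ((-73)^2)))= 49 / 169 +10380411775790118*sqrt(53209022242666835) / 167917899087229375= 14259695.04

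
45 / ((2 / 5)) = 225 / 2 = 112.50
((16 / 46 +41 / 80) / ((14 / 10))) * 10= 7915 / 1288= 6.15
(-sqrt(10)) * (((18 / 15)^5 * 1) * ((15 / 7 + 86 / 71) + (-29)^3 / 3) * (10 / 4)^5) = 981422892 * sqrt(10) / 497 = 6244530.56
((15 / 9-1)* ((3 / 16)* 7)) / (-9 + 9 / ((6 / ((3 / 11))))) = -11 / 108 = -0.10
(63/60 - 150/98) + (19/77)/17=-85417/183260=-0.47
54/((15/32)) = 576/5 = 115.20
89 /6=14.83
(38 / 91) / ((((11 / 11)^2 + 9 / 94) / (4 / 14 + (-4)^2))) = 407208 / 65611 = 6.21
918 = 918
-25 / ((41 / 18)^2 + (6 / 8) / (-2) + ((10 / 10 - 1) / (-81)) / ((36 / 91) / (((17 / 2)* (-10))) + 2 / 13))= -16200 / 3119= -5.19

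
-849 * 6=-5094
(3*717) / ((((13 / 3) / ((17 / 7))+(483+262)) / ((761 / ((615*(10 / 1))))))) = 27827487 / 78076300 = 0.36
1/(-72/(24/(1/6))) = -2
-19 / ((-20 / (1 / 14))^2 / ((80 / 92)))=-19 / 90160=-0.00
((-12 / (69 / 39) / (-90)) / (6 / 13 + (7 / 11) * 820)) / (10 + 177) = 169 / 219016695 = 0.00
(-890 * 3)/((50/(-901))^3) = 195292531167/12500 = 15623402.49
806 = 806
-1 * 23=-23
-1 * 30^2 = -900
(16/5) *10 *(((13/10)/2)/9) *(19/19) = 104/45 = 2.31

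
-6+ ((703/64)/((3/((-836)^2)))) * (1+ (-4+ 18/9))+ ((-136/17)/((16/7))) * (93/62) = -15353939/6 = -2558989.83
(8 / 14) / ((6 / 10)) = 20 / 21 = 0.95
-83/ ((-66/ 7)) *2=581/ 33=17.61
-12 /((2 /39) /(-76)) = 17784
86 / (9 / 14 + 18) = 4.61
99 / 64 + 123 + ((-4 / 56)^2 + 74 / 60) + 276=18899981 / 47040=401.79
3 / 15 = 1 / 5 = 0.20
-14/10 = -7/5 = -1.40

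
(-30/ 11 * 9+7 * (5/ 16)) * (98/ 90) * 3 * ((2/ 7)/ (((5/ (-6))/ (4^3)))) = 88144/ 55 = 1602.62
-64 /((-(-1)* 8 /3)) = -24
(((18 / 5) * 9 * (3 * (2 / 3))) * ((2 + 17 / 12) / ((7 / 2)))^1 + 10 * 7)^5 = 2206951091180109824 / 52521875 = 42019655451.75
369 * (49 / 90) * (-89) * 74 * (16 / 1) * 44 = -4657408448 / 5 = -931481689.60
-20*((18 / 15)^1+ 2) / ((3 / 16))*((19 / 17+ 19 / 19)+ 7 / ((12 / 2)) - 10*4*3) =6095360 / 153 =39838.95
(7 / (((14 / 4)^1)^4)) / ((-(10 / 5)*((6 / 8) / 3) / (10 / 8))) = -40 / 343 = -0.12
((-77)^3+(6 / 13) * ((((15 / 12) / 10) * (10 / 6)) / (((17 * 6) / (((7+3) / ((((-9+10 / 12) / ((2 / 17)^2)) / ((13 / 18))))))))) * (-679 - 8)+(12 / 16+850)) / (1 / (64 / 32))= -1316394910919 / 1444422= -911364.48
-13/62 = -0.21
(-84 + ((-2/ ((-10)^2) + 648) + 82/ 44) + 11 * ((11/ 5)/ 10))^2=3907375081/ 12100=322923.56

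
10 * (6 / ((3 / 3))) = 60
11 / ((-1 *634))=-11 / 634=-0.02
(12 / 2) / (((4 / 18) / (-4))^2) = 1944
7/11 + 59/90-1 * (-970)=961579/990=971.29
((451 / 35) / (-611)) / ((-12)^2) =-451 / 3079440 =-0.00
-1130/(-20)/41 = 113/82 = 1.38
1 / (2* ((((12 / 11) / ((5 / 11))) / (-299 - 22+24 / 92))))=-12295 / 184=-66.82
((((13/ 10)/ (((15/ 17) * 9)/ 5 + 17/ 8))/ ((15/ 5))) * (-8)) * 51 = -120224/ 2525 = -47.61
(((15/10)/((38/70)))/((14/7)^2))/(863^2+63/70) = 75/80860732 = 0.00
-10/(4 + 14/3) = -15/13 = -1.15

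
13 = 13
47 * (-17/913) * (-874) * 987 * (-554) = -381843260148/913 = -418229200.60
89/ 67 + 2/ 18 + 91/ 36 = 9569/ 2412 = 3.97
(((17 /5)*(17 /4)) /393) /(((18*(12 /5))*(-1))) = -289 /339552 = -0.00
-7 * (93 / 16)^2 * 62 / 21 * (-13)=9076.95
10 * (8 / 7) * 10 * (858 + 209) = 121942.86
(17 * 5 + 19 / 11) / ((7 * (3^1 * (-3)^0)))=318 / 77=4.13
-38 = -38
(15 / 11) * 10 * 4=600 / 11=54.55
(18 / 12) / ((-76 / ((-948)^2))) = -337014 / 19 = -17737.58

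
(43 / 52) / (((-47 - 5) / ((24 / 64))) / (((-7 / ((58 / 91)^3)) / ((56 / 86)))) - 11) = -0.11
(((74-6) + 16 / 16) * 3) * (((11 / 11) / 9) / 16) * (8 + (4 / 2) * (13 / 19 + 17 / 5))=2208 / 95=23.24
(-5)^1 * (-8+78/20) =41/2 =20.50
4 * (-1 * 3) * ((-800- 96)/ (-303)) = -3584/ 101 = -35.49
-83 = -83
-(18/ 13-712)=710.62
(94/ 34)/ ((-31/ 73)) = -3431/ 527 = -6.51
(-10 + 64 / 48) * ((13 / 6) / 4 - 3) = 767 / 36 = 21.31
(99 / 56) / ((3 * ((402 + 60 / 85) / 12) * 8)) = 561 / 255584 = 0.00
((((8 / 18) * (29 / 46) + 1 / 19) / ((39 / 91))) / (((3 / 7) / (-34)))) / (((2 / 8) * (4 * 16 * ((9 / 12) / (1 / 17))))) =-64141 / 212382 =-0.30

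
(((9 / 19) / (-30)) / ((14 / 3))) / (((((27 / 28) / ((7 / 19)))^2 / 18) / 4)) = -10976 / 308655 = -0.04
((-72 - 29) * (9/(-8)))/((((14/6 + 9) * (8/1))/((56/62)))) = 19089/16864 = 1.13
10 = 10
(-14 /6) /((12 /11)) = -77 /36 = -2.14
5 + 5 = 10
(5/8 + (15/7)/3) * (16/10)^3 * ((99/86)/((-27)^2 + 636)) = 3168/684775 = 0.00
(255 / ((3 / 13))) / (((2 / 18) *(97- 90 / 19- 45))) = 188955 / 898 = 210.42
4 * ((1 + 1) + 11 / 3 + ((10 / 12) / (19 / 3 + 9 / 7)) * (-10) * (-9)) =1489 / 24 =62.04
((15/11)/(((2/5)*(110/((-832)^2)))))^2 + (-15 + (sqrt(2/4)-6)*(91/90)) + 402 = 91*sqrt(2)/180 + 101075863242674/219615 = 460241164.76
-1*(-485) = 485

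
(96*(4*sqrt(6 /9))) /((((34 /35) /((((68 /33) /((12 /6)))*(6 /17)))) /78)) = 698880*sqrt(6) /187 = 9154.54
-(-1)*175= 175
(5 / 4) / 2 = 5 / 8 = 0.62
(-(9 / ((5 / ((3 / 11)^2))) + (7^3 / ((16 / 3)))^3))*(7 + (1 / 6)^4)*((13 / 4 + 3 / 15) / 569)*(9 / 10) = -45852097762036053 / 4512088064000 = -10162.06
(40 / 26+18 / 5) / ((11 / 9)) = 3006 / 715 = 4.20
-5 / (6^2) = -5 / 36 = -0.14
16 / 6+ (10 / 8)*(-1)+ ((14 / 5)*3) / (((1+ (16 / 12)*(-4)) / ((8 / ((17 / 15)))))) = -32531 / 2652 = -12.27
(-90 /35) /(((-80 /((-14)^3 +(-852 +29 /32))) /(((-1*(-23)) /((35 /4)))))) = -23813901 /78400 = -303.75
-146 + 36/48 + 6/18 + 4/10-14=-9511/60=-158.52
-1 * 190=-190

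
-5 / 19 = -0.26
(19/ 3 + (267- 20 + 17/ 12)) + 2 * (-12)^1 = 923/ 4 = 230.75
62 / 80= 31 / 40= 0.78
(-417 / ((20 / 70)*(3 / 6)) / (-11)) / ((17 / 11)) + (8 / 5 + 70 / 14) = 15156 / 85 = 178.31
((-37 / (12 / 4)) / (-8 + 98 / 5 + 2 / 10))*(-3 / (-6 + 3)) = -185 / 177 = -1.05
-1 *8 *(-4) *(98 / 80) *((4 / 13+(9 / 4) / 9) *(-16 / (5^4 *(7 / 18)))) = -58464 / 40625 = -1.44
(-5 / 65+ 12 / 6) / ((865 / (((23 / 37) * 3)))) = 345 / 83213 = 0.00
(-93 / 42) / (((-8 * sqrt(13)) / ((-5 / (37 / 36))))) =-1395 * sqrt(13) / 13468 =-0.37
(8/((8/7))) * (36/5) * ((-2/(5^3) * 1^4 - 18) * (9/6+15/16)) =-1383291/625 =-2213.27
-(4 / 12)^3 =-1 / 27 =-0.04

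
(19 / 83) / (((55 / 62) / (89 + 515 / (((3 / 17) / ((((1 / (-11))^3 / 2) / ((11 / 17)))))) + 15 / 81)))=40742037649 / 1804576455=22.58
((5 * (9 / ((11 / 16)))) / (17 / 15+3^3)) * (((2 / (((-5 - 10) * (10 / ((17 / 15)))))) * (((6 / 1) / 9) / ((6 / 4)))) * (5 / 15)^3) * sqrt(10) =-544 * sqrt(10) / 940005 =-0.00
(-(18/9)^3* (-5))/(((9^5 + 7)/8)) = 20/3691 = 0.01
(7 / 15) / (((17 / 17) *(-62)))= -0.01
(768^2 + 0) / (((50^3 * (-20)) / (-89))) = 1640448 / 78125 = 21.00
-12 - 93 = -105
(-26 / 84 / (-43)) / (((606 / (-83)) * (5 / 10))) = -1079 / 547218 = -0.00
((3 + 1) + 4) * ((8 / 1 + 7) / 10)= 12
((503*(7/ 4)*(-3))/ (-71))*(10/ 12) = 17605/ 568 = 30.99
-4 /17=-0.24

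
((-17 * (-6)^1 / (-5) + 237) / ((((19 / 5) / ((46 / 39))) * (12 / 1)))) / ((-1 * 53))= -437 / 4134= -0.11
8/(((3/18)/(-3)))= -144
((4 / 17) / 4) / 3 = 1 / 51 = 0.02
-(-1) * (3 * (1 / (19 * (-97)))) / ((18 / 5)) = -5 / 11058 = -0.00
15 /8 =1.88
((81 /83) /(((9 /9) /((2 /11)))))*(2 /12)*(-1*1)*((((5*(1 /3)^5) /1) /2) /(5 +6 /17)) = -85 /1495494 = -0.00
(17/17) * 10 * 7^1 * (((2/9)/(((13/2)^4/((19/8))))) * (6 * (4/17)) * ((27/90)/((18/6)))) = 4256/1456611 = 0.00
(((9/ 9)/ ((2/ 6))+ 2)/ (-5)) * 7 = -7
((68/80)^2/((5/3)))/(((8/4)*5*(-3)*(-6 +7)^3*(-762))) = 289/15240000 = 0.00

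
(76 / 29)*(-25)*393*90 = -67203000 / 29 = -2317344.83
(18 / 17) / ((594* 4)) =0.00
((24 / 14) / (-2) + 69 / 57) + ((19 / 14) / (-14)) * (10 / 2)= -489 / 3724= -0.13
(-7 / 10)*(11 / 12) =-77 / 120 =-0.64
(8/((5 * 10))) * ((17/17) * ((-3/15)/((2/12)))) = -0.19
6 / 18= 1 / 3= 0.33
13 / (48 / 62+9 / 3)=31 / 9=3.44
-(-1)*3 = 3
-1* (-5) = 5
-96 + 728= 632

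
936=936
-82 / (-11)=82 / 11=7.45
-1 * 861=-861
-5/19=-0.26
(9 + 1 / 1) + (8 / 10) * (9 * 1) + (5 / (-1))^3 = -539 / 5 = -107.80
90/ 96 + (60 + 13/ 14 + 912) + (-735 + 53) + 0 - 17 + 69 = 38513/ 112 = 343.87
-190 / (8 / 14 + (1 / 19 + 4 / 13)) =-328510 / 1611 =-203.92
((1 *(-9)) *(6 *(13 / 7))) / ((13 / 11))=-594 / 7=-84.86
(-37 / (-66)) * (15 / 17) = 185 / 374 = 0.49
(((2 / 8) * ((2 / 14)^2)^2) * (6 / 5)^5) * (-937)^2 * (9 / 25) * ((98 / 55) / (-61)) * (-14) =61443782496 / 1834765625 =33.49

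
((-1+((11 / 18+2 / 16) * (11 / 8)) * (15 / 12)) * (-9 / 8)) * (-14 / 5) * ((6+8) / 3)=29939 / 7680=3.90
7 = 7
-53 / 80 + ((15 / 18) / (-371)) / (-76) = -1120741 / 1691760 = -0.66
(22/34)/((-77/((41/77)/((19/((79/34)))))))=-3239/5919298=-0.00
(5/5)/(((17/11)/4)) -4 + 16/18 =-80/153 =-0.52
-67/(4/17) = -1139/4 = -284.75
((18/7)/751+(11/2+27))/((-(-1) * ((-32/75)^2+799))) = 1922293125/47264625086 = 0.04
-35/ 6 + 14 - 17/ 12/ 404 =39575/ 4848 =8.16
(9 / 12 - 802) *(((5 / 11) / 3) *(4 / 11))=-16025 / 363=-44.15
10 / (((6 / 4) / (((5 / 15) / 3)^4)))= 20 / 19683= 0.00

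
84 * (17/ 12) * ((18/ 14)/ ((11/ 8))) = 1224/ 11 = 111.27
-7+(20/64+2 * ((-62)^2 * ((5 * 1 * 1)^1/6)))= 6399.98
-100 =-100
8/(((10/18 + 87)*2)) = 0.05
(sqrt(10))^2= 10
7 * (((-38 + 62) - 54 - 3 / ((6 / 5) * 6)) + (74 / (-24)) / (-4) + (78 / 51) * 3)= -143129 / 816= -175.40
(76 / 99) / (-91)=-76 / 9009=-0.01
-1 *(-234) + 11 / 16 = 3755 / 16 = 234.69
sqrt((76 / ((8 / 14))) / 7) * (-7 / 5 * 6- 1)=-47 * sqrt(19) / 5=-40.97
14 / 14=1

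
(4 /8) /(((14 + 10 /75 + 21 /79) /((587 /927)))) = 231865 /10544934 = 0.02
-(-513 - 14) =527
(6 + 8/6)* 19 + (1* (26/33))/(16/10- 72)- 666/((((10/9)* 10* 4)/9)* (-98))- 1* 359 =-776586413/3557400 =-218.30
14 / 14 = 1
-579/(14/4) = -1158/7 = -165.43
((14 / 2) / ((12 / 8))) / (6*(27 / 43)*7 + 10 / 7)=2107 / 12552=0.17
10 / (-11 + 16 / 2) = -10 / 3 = -3.33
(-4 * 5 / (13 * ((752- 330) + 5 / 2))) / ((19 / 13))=-40 / 16131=-0.00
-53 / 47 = -1.13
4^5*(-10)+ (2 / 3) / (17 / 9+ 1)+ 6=-133039 / 13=-10233.77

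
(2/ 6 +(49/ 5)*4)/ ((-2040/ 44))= -6523/ 7650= -0.85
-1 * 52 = -52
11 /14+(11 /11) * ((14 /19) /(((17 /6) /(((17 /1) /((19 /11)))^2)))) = 2494481 /96026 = 25.98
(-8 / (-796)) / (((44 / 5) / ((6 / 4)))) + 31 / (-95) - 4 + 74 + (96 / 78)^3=130739518353 / 1827508540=71.54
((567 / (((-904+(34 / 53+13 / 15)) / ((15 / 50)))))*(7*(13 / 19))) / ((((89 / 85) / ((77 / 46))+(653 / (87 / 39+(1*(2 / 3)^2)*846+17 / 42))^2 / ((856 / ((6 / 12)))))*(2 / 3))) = -441993137095846347736725 / 204747294651060040235471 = -2.16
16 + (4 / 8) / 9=289 / 18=16.06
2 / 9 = 0.22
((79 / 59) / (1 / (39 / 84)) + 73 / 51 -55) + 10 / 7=-4340527 / 84252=-51.52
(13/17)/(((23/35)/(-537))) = -244335/391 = -624.90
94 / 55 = 1.71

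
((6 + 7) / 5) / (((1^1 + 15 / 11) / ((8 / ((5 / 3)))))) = 132 / 25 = 5.28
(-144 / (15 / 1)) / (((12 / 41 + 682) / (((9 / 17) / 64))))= -1107 / 9511160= -0.00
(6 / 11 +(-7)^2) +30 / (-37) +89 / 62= 1265993 / 25234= 50.17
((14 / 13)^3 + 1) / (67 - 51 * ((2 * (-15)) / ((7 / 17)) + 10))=0.00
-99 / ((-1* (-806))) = -0.12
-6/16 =-3/8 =-0.38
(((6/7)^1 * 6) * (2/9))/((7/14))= 16/7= 2.29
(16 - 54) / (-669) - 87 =-58165 / 669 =-86.94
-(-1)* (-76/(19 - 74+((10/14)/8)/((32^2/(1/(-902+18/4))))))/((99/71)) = 55542366208/56046735459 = 0.99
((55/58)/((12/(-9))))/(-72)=55/5568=0.01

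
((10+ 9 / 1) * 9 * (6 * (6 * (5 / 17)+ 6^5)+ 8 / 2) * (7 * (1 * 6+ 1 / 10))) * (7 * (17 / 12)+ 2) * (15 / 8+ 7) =4901503551945 / 136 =36040467293.71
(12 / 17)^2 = 144 / 289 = 0.50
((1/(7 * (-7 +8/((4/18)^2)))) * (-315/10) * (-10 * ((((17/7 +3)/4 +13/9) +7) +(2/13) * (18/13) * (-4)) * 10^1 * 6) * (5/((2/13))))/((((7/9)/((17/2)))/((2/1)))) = 2186802225/19747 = 110740.98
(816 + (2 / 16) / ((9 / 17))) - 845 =-2071 / 72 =-28.76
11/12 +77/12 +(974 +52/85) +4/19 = 4758544/4845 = 982.16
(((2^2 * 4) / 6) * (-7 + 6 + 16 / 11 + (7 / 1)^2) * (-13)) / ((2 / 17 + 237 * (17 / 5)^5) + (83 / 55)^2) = -8265400000 / 519156346191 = -0.02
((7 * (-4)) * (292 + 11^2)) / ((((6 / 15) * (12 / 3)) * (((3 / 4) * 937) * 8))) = -14455 / 11244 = -1.29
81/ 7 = 11.57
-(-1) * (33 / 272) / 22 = 3 / 544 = 0.01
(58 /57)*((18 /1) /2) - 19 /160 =27479 /3040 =9.04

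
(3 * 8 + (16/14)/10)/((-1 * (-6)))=422/105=4.02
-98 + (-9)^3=-827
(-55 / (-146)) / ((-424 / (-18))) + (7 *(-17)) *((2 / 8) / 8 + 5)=-74124191 / 123808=-598.70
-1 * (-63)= 63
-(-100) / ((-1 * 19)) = -100 / 19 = -5.26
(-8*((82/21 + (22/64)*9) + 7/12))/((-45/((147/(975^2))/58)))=7133/1984905000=0.00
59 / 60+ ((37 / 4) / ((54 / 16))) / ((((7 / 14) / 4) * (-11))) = -5999 / 5940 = -1.01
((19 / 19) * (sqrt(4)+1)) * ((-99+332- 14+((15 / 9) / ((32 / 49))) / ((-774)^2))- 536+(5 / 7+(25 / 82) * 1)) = -5215498074389 / 5501913984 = -947.94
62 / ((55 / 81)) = 5022 / 55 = 91.31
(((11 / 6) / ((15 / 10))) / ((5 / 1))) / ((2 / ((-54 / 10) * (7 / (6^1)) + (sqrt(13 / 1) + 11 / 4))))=-781 / 1800 + 11 * sqrt(13) / 90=0.01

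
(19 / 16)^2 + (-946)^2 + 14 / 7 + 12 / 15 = 1145497869 / 1280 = 894920.21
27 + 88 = 115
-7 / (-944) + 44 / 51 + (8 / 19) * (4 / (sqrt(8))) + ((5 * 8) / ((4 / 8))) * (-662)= -2549664347 / 48144 + 8 * sqrt(2) / 19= -52958.53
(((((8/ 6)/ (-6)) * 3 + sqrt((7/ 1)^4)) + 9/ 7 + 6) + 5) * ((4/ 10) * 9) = 7638/ 35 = 218.23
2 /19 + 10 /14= 109 /133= 0.82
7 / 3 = 2.33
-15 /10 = -3 /2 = -1.50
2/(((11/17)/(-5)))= -170/11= -15.45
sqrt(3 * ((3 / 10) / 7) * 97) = 3 * sqrt(6790) / 70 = 3.53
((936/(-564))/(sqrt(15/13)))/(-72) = 13* sqrt(195)/8460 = 0.02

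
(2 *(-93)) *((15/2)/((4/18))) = -12555/2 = -6277.50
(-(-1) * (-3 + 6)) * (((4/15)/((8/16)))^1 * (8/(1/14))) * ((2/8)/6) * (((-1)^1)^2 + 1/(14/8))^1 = 176/15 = 11.73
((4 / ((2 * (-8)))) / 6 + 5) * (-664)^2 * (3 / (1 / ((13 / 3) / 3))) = 85258264 / 9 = 9473140.44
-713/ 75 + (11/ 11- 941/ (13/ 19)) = -1349219/ 975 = -1383.81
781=781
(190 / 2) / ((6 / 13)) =1235 / 6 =205.83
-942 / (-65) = 942 / 65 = 14.49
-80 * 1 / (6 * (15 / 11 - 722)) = 440 / 23781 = 0.02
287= 287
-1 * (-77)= 77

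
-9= -9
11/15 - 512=-7669/15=-511.27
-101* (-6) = 606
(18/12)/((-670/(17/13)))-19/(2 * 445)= -37637/1550380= -0.02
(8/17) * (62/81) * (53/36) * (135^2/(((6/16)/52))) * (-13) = -888534400/51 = -17422243.14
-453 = -453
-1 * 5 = -5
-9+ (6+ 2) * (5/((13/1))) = -77/13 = -5.92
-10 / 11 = -0.91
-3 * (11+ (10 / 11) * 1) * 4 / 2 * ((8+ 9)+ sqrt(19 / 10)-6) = -786-393 * sqrt(190) / 55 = -884.49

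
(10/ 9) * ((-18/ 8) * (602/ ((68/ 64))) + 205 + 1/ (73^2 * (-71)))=-68812151500/ 57888927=-1188.69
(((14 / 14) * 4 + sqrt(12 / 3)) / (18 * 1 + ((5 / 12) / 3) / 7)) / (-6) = -252 / 4541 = -0.06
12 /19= 0.63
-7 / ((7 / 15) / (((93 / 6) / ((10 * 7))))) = -93 / 28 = -3.32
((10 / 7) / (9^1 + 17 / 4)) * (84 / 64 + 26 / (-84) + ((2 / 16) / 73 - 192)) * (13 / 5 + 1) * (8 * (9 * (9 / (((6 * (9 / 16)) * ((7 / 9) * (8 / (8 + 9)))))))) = -51607018728 / 1327067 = -38888.03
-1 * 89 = -89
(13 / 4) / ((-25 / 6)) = -39 / 50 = -0.78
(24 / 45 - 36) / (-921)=532 / 13815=0.04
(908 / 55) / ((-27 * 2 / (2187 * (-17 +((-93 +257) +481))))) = -23094072 / 55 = -419892.22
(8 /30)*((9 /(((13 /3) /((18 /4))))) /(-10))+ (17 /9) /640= -92207 /374400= -0.25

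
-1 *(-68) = 68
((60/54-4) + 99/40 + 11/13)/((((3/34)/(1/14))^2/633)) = 17622931/98280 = 179.31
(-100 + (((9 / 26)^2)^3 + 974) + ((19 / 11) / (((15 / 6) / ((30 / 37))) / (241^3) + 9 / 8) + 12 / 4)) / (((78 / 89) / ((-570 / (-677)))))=9539408681009643694686145 / 11302636766928027325376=844.00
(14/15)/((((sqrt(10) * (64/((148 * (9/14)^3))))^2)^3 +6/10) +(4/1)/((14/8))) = 12579991141270650637849891974/250703251281085378672187547495389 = 0.00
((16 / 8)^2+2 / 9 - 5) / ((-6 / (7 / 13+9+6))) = 707 / 351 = 2.01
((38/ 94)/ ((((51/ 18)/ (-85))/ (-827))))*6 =2828340/ 47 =60177.45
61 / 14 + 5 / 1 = 131 / 14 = 9.36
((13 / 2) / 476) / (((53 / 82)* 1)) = 533 / 25228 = 0.02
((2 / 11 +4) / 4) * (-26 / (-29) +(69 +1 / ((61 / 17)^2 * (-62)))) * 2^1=10755365179 / 73593938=146.14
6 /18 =1 /3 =0.33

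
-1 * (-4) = 4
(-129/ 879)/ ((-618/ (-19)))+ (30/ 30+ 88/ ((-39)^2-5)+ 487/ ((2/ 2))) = 488.05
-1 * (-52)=52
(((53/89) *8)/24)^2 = 2809/71289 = 0.04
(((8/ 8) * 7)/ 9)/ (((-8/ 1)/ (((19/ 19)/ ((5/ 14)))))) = -49/ 180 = -0.27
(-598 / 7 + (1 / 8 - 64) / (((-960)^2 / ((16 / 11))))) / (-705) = 0.12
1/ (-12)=-1/ 12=-0.08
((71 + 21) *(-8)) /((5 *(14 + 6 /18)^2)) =-6624 /9245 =-0.72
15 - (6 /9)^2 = 131 /9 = 14.56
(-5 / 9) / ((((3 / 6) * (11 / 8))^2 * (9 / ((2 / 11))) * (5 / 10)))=-5120 / 107811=-0.05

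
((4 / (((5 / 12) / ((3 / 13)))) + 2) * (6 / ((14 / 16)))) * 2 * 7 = 26304 / 65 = 404.68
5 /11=0.45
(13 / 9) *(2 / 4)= 13 / 18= 0.72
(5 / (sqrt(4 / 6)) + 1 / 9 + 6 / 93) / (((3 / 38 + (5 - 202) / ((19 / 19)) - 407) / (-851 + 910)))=-5605 * sqrt(6) / 22949 - 109858 / 6402771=-0.62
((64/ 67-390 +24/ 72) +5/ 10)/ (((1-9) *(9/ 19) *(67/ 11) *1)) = 32616749/ 1939248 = 16.82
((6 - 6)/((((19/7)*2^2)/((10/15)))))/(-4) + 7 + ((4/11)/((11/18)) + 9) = 16.60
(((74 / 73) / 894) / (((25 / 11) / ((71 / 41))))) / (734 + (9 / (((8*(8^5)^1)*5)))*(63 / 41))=7575175168 / 6435617689539285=0.00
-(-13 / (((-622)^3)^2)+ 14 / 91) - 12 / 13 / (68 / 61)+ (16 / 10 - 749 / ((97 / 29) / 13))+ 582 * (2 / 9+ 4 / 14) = -340830298799617503397858751 / 130345371791546820767040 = -2614.82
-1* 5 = -5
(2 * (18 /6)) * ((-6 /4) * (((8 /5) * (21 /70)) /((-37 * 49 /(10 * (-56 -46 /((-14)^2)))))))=-595188 /444185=-1.34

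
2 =2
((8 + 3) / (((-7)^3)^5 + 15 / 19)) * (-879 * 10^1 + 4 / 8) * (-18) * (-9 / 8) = 297594891 / 721629349511216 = 0.00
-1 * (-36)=36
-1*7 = -7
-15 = -15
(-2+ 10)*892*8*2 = 114176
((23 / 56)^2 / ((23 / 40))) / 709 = 115 / 277928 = 0.00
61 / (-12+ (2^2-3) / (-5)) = -5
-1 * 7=-7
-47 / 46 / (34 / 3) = -141 / 1564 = -0.09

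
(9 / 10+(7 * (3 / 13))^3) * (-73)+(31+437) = 2078001 / 21970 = 94.58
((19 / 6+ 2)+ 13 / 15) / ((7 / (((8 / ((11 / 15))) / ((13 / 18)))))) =13.02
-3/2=-1.50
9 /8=1.12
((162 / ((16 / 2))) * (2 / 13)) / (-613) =-0.01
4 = 4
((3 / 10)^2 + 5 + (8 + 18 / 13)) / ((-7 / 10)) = -18817 / 910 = -20.68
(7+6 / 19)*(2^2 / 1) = 556 / 19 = 29.26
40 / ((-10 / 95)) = -380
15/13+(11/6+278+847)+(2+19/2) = 44440/39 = 1139.49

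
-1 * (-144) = 144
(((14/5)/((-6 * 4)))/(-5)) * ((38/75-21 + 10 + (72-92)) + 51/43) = -165403/241875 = -0.68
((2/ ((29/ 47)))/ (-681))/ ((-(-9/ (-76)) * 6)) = 3572/ 533223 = 0.01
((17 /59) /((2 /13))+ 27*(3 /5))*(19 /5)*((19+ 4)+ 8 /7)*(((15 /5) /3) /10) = 34238893 /206500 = 165.81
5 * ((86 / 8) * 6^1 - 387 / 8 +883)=35965 / 8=4495.62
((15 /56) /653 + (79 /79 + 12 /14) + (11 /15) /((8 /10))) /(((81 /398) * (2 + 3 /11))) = 666206827 /111075300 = 6.00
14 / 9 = 1.56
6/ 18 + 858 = 2575/ 3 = 858.33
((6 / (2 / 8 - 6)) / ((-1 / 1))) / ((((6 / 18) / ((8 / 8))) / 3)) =216 / 23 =9.39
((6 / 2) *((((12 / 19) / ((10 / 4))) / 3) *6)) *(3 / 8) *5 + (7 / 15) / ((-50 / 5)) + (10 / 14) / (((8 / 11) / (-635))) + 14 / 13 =-642968437 / 1037400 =-619.79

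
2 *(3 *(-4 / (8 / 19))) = -57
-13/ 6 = -2.17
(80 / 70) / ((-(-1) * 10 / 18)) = 72 / 35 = 2.06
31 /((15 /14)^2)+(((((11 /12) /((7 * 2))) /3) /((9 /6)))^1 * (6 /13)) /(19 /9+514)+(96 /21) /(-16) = 1016449123 /38042550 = 26.72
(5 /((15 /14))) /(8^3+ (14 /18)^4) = 30618 /3361633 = 0.01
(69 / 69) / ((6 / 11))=11 / 6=1.83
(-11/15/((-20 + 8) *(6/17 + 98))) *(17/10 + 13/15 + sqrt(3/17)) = sqrt(51)/27360 + 1309/820800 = 0.00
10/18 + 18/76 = 271/342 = 0.79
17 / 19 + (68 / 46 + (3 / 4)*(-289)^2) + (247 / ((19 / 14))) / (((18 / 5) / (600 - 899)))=47527.01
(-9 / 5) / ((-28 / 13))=117 / 140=0.84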